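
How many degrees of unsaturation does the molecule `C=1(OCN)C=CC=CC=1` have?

4

Molecular formula from the SMILES: C7H9NO.
DoU = (2C + 2 + N − H − X)/2 = (2·7 + 2 + 1 − 9 − 0)/2 = 8/2 = 4.
(Structurally: 1 ring(s) + 3 π bond(s) = 4.)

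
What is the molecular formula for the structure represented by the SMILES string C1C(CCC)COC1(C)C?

Heavy atoms from the SMILES: 9 C, 1 O.
Implicit hydrogens by atom environment:
  4 × C: 2 H each → 8
  3 × C: 3 H each → 9
  1 × C: 1 H
  1 × C: no H
  1 × O: no H
  Total hydrogens = 18.
Molecular formula: C9H18O

C9H18O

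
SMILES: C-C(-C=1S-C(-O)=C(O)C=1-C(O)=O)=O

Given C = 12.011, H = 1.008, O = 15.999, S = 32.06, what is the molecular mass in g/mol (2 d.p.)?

202.18

Molecular formula: C7H6O5S.
M = 7×12.011 + 6×1.008 + 5×15.999 + 1×32.06 = 202.18 g/mol.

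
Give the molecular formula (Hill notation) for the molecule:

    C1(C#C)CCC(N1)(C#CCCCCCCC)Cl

Heavy atoms from the SMILES: 15 C, 1 Cl, 1 N.
Implicit hydrogens by atom environment:
  8 × C: 2 H each → 16
  4 × C: no H
  2 × C: 1 H each → 2
  1 × C: 3 H
  1 × Cl: no H
  1 × N: 1 H
  Total hydrogens = 22.
Molecular formula: C15H22ClN

C15H22ClN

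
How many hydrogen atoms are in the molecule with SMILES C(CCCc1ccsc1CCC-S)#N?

Hydrogens are implicit in SMILES; fill each atom to its normal valence:
  6 × C: 2 H each → 12
  2 × C (aromatic): 1 H each → 2
  2 × C (aromatic): no H
  1 × C: no H
  1 × N: no H
  1 × S: 1 H
  1 × S (aromatic): no H
  Total hydrogens = 15.

15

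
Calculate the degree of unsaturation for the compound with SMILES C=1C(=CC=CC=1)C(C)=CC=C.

6

Molecular formula from the SMILES: C11H12.
DoU = (2C + 2 + N − H − X)/2 = (2·11 + 2 + 0 − 12 − 0)/2 = 12/2 = 6.
(Structurally: 1 ring(s) + 5 π bond(s) = 6.)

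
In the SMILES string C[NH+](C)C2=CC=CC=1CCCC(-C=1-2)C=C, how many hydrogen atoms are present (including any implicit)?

20

Hydrogens are implicit in SMILES; fill each atom to its normal valence:
  4 × C: 2 H each → 8
  3 × C (aromatic): 1 H each → 3
  3 × C (aromatic): no H
  2 × C: 3 H each → 6
  2 × C: 1 H each → 2
  1 × N (charge +1): 1 H
  Total hydrogens = 20.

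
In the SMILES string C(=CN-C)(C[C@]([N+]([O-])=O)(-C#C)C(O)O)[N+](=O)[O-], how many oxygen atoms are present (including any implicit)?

The symbol for oxygen appears 6 times in the SMILES.

6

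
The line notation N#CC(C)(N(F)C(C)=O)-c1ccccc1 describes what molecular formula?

C11H11FN2O

Heavy atoms from the SMILES: 11 C, 1 F, 2 N, 1 O.
Implicit hydrogens by atom environment:
  5 × C (aromatic): 1 H each → 5
  3 × C: no H
  2 × C: 3 H each → 6
  2 × N: no H
  1 × C (aromatic): no H
  1 × F: no H
  1 × O: no H
  Total hydrogens = 11.
Molecular formula: C11H11FN2O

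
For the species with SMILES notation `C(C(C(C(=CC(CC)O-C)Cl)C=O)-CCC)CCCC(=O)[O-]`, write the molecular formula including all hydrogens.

C17H28ClO4-

Heavy atoms from the SMILES: 17 C, 1 Cl, 4 O.
Implicit hydrogens by atom environment:
  7 × C: 2 H each → 14
  5 × C: 1 H each → 5
  3 × C: 3 H each → 9
  3 × O: no H
  2 × C: no H
  1 × Cl: no H
  1 × O (charge -1): no H
  Total hydrogens = 28.
Net charge -1.
Molecular formula: C17H28ClO4-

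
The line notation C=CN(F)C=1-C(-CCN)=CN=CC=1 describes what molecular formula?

Heavy atoms from the SMILES: 9 C, 1 F, 3 N.
Implicit hydrogens by atom environment:
  3 × C: 2 H each → 6
  3 × C (aromatic): 1 H each → 3
  2 × C (aromatic): no H
  1 × C: 1 H
  1 × F: no H
  1 × N: 2 H
  1 × N (aromatic): no H
  1 × N: no H
  Total hydrogens = 12.
Molecular formula: C9H12FN3

C9H12FN3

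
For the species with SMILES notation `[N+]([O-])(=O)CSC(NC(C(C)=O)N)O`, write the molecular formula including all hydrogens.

C5H11N3O4S

Heavy atoms from the SMILES: 5 C, 3 N, 4 O, 1 S.
Implicit hydrogens by atom environment:
  2 × C: 1 H each → 2
  2 × O: no H
  1 × C: 3 H
  1 × C: 2 H
  1 × C: no H
  1 × N: 2 H
  1 × N: 1 H
  1 × N (charge +1): no H
  1 × O: 1 H
  1 × O (charge -1): no H
  1 × S: no H
  Total hydrogens = 11.
Molecular formula: C5H11N3O4S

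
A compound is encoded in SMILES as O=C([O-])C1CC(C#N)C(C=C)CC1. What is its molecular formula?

Heavy atoms from the SMILES: 10 C, 1 N, 2 O.
Implicit hydrogens by atom environment:
  4 × C: 2 H each → 8
  4 × C: 1 H each → 4
  2 × C: no H
  1 × N: no H
  1 × O: no H
  1 × O (charge -1): no H
  Total hydrogens = 12.
Net charge -1.
Molecular formula: C10H12NO2-

C10H12NO2-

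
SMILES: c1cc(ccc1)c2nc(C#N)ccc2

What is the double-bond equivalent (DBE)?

10

Molecular formula from the SMILES: C12H8N2.
DoU = (2C + 2 + N − H − X)/2 = (2·12 + 2 + 2 − 8 − 0)/2 = 20/2 = 10.
(Structurally: 2 ring(s) + 8 π bond(s) = 10.)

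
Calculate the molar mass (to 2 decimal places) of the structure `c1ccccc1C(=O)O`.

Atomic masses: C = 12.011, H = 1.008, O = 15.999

Molecular formula: C7H6O2.
M = 7×12.011 + 6×1.008 + 2×15.999 = 122.12 g/mol.

122.12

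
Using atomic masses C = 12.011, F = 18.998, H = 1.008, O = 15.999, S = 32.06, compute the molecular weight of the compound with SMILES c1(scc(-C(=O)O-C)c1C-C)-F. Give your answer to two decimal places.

188.22

Molecular formula: C8H9FO2S.
M = 8×12.011 + 1×18.998 + 9×1.008 + 2×15.999 + 1×32.06 = 188.22 g/mol.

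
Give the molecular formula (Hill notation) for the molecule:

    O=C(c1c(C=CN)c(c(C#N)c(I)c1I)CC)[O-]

Heavy atoms from the SMILES: 12 C, 2 I, 2 N, 2 O.
Implicit hydrogens by atom environment:
  6 × C (aromatic): no H
  2 × C: 1 H each → 2
  2 × C: no H
  2 × I: no H
  1 × C: 3 H
  1 × C: 2 H
  1 × N: 2 H
  1 × N: no H
  1 × O: no H
  1 × O (charge -1): no H
  Total hydrogens = 9.
Net charge -1.
Molecular formula: C12H9I2N2O2-

C12H9I2N2O2-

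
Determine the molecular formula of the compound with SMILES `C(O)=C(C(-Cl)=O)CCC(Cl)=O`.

C6H6Cl2O3

Heavy atoms from the SMILES: 6 C, 2 Cl, 3 O.
Implicit hydrogens by atom environment:
  3 × C: no H
  2 × C: 2 H each → 4
  2 × Cl: no H
  2 × O: no H
  1 × C: 1 H
  1 × O: 1 H
  Total hydrogens = 6.
Molecular formula: C6H6Cl2O3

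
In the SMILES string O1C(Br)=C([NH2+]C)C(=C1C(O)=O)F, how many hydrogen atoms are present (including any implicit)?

6

Hydrogens are implicit in SMILES; fill each atom to its normal valence:
  4 × C (aromatic): no H
  1 × Br: no H
  1 × C: 3 H
  1 × C: no H
  1 × F: no H
  1 × N (charge +1): 2 H
  1 × O: 1 H
  1 × O (aromatic): no H
  1 × O: no H
  Total hydrogens = 6.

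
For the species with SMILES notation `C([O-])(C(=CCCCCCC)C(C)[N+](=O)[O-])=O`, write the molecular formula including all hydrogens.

Heavy atoms from the SMILES: 11 C, 1 N, 4 O.
Implicit hydrogens by atom environment:
  5 × C: 2 H each → 10
  2 × C: 3 H each → 6
  2 × C: 1 H each → 2
  2 × C: no H
  2 × O: no H
  2 × O (charge -1): no H
  1 × N (charge +1): no H
  Total hydrogens = 18.
Net charge -1.
Molecular formula: C11H18NO4-

C11H18NO4-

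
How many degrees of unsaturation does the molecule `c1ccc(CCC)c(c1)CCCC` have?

4

Molecular formula from the SMILES: C13H20.
DoU = (2C + 2 + N − H − X)/2 = (2·13 + 2 + 0 − 20 − 0)/2 = 8/2 = 4.
(Structurally: 1 ring(s) + 3 π bond(s) = 4.)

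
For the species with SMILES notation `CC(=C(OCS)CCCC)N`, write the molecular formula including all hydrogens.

Heavy atoms from the SMILES: 8 C, 1 N, 1 O, 1 S.
Implicit hydrogens by atom environment:
  4 × C: 2 H each → 8
  2 × C: 3 H each → 6
  2 × C: no H
  1 × N: 2 H
  1 × O: no H
  1 × S: 1 H
  Total hydrogens = 17.
Molecular formula: C8H17NOS

C8H17NOS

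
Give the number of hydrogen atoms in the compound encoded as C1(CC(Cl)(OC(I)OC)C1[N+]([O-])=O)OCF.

Hydrogens are implicit in SMILES; fill each atom to its normal valence:
  4 × O: no H
  3 × C: 1 H each → 3
  2 × C: 2 H each → 4
  1 × C: 3 H
  1 × C: no H
  1 × Cl: no H
  1 × F: no H
  1 × I: no H
  1 × N (charge +1): no H
  1 × O (charge -1): no H
  Total hydrogens = 10.

10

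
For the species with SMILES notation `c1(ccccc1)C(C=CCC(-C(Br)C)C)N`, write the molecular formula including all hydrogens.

C14H20BrN

Heavy atoms from the SMILES: 1 Br, 14 C, 1 N.
Implicit hydrogens by atom environment:
  5 × C: 1 H each → 5
  5 × C (aromatic): 1 H each → 5
  2 × C: 3 H each → 6
  1 × Br: no H
  1 × C: 2 H
  1 × C (aromatic): no H
  1 × N: 2 H
  Total hydrogens = 20.
Molecular formula: C14H20BrN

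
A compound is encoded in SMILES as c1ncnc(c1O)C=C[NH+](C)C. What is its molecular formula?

C8H12N3O+

Heavy atoms from the SMILES: 8 C, 3 N, 1 O.
Implicit hydrogens by atom environment:
  2 × C: 3 H each → 6
  2 × C (aromatic): 1 H each → 2
  2 × C: 1 H each → 2
  2 × C (aromatic): no H
  2 × N (aromatic): no H
  1 × N (charge +1): 1 H
  1 × O: 1 H
  Total hydrogens = 12.
Net charge +1.
Molecular formula: C8H12N3O+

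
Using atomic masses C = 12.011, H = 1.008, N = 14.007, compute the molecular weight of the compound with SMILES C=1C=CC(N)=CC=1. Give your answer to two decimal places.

Molecular formula: C6H7N.
M = 6×12.011 + 7×1.008 + 1×14.007 = 93.13 g/mol.

93.13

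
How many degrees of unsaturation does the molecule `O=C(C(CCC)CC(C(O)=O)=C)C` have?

Molecular formula from the SMILES: C10H16O3.
DoU = (2C + 2 + N − H − X)/2 = (2·10 + 2 + 0 − 16 − 0)/2 = 6/2 = 3.
(Structurally: 0 ring(s) + 3 π bond(s) = 3.)

3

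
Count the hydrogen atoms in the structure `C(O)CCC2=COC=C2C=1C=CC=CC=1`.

Hydrogens are implicit in SMILES; fill each atom to its normal valence:
  7 × C (aromatic): 1 H each → 7
  3 × C: 2 H each → 6
  3 × C (aromatic): no H
  1 × O: 1 H
  1 × O (aromatic): no H
  Total hydrogens = 14.

14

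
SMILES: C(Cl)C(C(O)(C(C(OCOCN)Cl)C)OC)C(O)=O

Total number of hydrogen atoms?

19

Hydrogens are implicit in SMILES; fill each atom to its normal valence:
  4 × O: no H
  3 × C: 2 H each → 6
  3 × C: 1 H each → 3
  2 × C: 3 H each → 6
  2 × C: no H
  2 × Cl: no H
  2 × O: 1 H each → 2
  1 × N: 2 H
  Total hydrogens = 19.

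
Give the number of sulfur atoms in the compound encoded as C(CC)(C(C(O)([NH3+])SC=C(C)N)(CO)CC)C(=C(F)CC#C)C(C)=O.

1

The symbol for sulfur appears 1 time in the SMILES.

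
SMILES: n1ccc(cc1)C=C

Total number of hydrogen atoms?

7

Hydrogens are implicit in SMILES; fill each atom to its normal valence:
  4 × C (aromatic): 1 H each → 4
  1 × C: 2 H
  1 × C: 1 H
  1 × C (aromatic): no H
  1 × N (aromatic): no H
  Total hydrogens = 7.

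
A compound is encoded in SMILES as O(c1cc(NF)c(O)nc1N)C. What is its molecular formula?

Heavy atoms from the SMILES: 6 C, 1 F, 3 N, 2 O.
Implicit hydrogens by atom environment:
  4 × C (aromatic): no H
  1 × C: 3 H
  1 × C (aromatic): 1 H
  1 × F: no H
  1 × N: 2 H
  1 × N: 1 H
  1 × N (aromatic): no H
  1 × O: 1 H
  1 × O: no H
  Total hydrogens = 8.
Molecular formula: C6H8FN3O2

C6H8FN3O2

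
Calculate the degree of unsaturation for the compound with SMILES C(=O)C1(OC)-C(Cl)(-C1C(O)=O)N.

3

Molecular formula from the SMILES: C6H8ClNO4.
DoU = (2C + 2 + N − H − X)/2 = (2·6 + 2 + 1 − 8 − 1)/2 = 6/2 = 3.
(Structurally: 1 ring(s) + 2 π bond(s) = 3.)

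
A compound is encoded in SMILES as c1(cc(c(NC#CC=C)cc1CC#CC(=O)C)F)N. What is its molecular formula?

C15H13FN2O

Heavy atoms from the SMILES: 15 C, 1 F, 2 N, 1 O.
Implicit hydrogens by atom environment:
  5 × C: no H
  4 × C (aromatic): no H
  2 × C: 2 H each → 4
  2 × C (aromatic): 1 H each → 2
  1 × C: 3 H
  1 × C: 1 H
  1 × F: no H
  1 × N: 2 H
  1 × N: 1 H
  1 × O: no H
  Total hydrogens = 13.
Molecular formula: C15H13FN2O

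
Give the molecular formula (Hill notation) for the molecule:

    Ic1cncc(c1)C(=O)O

Heavy atoms from the SMILES: 6 C, 1 I, 1 N, 2 O.
Implicit hydrogens by atom environment:
  3 × C (aromatic): 1 H each → 3
  2 × C (aromatic): no H
  1 × C: no H
  1 × I: no H
  1 × N (aromatic): no H
  1 × O: 1 H
  1 × O: no H
  Total hydrogens = 4.
Molecular formula: C6H4INO2

C6H4INO2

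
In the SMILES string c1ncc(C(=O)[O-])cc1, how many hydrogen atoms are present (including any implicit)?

4

Hydrogens are implicit in SMILES; fill each atom to its normal valence:
  4 × C (aromatic): 1 H each → 4
  1 × C (aromatic): no H
  1 × C: no H
  1 × N (aromatic): no H
  1 × O: no H
  1 × O (charge -1): no H
  Total hydrogens = 4.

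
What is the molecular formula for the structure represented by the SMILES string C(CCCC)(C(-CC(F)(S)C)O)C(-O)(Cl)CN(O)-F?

C11H22ClF2NO3S

Heavy atoms from the SMILES: 11 C, 1 Cl, 2 F, 1 N, 3 O, 1 S.
Implicit hydrogens by atom environment:
  5 × C: 2 H each → 10
  3 × O: 1 H each → 3
  2 × C: 3 H each → 6
  2 × C: 1 H each → 2
  2 × C: no H
  2 × F: no H
  1 × Cl: no H
  1 × N: no H
  1 × S: 1 H
  Total hydrogens = 22.
Molecular formula: C11H22ClF2NO3S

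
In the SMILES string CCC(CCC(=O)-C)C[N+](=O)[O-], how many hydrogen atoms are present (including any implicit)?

15

Hydrogens are implicit in SMILES; fill each atom to its normal valence:
  4 × C: 2 H each → 8
  2 × C: 3 H each → 6
  2 × O: no H
  1 × C: 1 H
  1 × C: no H
  1 × N (charge +1): no H
  1 × O (charge -1): no H
  Total hydrogens = 15.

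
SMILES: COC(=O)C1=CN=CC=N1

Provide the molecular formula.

Heavy atoms from the SMILES: 6 C, 2 N, 2 O.
Implicit hydrogens by atom environment:
  3 × C (aromatic): 1 H each → 3
  2 × N (aromatic): no H
  2 × O: no H
  1 × C: 3 H
  1 × C (aromatic): no H
  1 × C: no H
  Total hydrogens = 6.
Molecular formula: C6H6N2O2

C6H6N2O2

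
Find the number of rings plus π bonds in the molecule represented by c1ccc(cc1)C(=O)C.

5

Molecular formula from the SMILES: C8H8O.
DoU = (2C + 2 + N − H − X)/2 = (2·8 + 2 + 0 − 8 − 0)/2 = 10/2 = 5.
(Structurally: 1 ring(s) + 4 π bond(s) = 5.)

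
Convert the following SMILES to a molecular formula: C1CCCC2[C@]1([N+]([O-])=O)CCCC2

C10H17NO2

Heavy atoms from the SMILES: 10 C, 1 N, 2 O.
Implicit hydrogens by atom environment:
  8 × C: 2 H each → 16
  1 × C: 1 H
  1 × C: no H
  1 × N (charge +1): no H
  1 × O: no H
  1 × O (charge -1): no H
  Total hydrogens = 17.
Molecular formula: C10H17NO2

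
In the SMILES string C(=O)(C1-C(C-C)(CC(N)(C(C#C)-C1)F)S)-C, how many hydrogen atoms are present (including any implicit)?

Hydrogens are implicit in SMILES; fill each atom to its normal valence:
  4 × C: no H
  3 × C: 2 H each → 6
  3 × C: 1 H each → 3
  2 × C: 3 H each → 6
  1 × F: no H
  1 × N: 2 H
  1 × O: no H
  1 × S: 1 H
  Total hydrogens = 18.

18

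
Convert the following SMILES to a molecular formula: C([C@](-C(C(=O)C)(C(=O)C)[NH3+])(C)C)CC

Heavy atoms from the SMILES: 11 C, 1 N, 2 O.
Implicit hydrogens by atom environment:
  5 × C: 3 H each → 15
  4 × C: no H
  2 × C: 2 H each → 4
  2 × O: no H
  1 × N (charge +1): 3 H
  Total hydrogens = 22.
Net charge +1.
Molecular formula: C11H22NO2+

C11H22NO2+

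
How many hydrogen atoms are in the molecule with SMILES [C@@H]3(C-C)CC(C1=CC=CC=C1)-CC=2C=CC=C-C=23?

Hydrogens are implicit in SMILES; fill each atom to its normal valence:
  9 × C (aromatic): 1 H each → 9
  3 × C: 2 H each → 6
  3 × C (aromatic): no H
  2 × C: 1 H each → 2
  1 × C: 3 H
  Total hydrogens = 20.

20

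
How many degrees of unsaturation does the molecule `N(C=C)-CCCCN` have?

1

Molecular formula from the SMILES: C6H14N2.
DoU = (2C + 2 + N − H − X)/2 = (2·6 + 2 + 2 − 14 − 0)/2 = 2/2 = 1.
(Structurally: 0 ring(s) + 1 π bond(s) = 1.)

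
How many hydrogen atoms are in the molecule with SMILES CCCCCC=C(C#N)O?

Hydrogens are implicit in SMILES; fill each atom to its normal valence:
  4 × C: 2 H each → 8
  2 × C: no H
  1 × C: 3 H
  1 × C: 1 H
  1 × N: no H
  1 × O: 1 H
  Total hydrogens = 13.

13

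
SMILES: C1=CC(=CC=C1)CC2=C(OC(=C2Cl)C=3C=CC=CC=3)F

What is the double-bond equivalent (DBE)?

11

Molecular formula from the SMILES: C17H12ClFO.
DoU = (2C + 2 + N − H − X)/2 = (2·17 + 2 + 0 − 12 − 2)/2 = 22/2 = 11.
(Structurally: 3 ring(s) + 8 π bond(s) = 11.)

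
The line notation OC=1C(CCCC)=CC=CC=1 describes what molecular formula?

Heavy atoms from the SMILES: 10 C, 1 O.
Implicit hydrogens by atom environment:
  4 × C (aromatic): 1 H each → 4
  3 × C: 2 H each → 6
  2 × C (aromatic): no H
  1 × C: 3 H
  1 × O: 1 H
  Total hydrogens = 14.
Molecular formula: C10H14O

C10H14O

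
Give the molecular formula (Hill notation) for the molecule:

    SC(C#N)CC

C4H7NS

Heavy atoms from the SMILES: 4 C, 1 N, 1 S.
Implicit hydrogens by atom environment:
  1 × C: 3 H
  1 × C: 2 H
  1 × C: 1 H
  1 × C: no H
  1 × N: no H
  1 × S: 1 H
  Total hydrogens = 7.
Molecular formula: C4H7NS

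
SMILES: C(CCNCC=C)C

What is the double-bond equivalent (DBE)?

Molecular formula from the SMILES: C7H15N.
DoU = (2C + 2 + N − H − X)/2 = (2·7 + 2 + 1 − 15 − 0)/2 = 2/2 = 1.
(Structurally: 0 ring(s) + 1 π bond(s) = 1.)

1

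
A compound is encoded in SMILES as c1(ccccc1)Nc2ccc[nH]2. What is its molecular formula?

Heavy atoms from the SMILES: 10 C, 2 N.
Implicit hydrogens by atom environment:
  8 × C (aromatic): 1 H each → 8
  2 × C (aromatic): no H
  1 × N (aromatic): 1 H
  1 × N: 1 H
  Total hydrogens = 10.
Molecular formula: C10H10N2

C10H10N2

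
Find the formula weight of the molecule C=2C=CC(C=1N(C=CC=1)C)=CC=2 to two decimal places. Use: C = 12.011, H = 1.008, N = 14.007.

Molecular formula: C11H11N.
M = 11×12.011 + 11×1.008 + 1×14.007 = 157.22 g/mol.

157.22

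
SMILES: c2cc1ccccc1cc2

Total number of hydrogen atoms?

8

Hydrogens are implicit in SMILES; fill each atom to its normal valence:
  8 × C (aromatic): 1 H each → 8
  2 × C (aromatic): no H
  Total hydrogens = 8.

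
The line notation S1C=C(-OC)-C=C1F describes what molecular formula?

Heavy atoms from the SMILES: 5 C, 1 F, 1 O, 1 S.
Implicit hydrogens by atom environment:
  2 × C (aromatic): 1 H each → 2
  2 × C (aromatic): no H
  1 × C: 3 H
  1 × F: no H
  1 × O: no H
  1 × S (aromatic): no H
  Total hydrogens = 5.
Molecular formula: C5H5FOS

C5H5FOS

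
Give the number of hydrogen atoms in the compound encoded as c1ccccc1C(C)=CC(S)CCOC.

Hydrogens are implicit in SMILES; fill each atom to its normal valence:
  5 × C (aromatic): 1 H each → 5
  2 × C: 3 H each → 6
  2 × C: 2 H each → 4
  2 × C: 1 H each → 2
  1 × C: no H
  1 × C (aromatic): no H
  1 × O: no H
  1 × S: 1 H
  Total hydrogens = 18.

18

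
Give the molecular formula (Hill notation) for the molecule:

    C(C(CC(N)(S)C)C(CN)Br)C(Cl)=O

C8H16BrClN2OS

Heavy atoms from the SMILES: 1 Br, 8 C, 1 Cl, 2 N, 1 O, 1 S.
Implicit hydrogens by atom environment:
  3 × C: 2 H each → 6
  2 × C: 1 H each → 2
  2 × C: no H
  2 × N: 2 H each → 4
  1 × Br: no H
  1 × C: 3 H
  1 × Cl: no H
  1 × O: no H
  1 × S: 1 H
  Total hydrogens = 16.
Molecular formula: C8H16BrClN2OS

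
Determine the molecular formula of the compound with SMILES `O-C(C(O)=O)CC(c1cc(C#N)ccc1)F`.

Heavy atoms from the SMILES: 11 C, 1 F, 1 N, 3 O.
Implicit hydrogens by atom environment:
  4 × C (aromatic): 1 H each → 4
  2 × C: 1 H each → 2
  2 × C: no H
  2 × C (aromatic): no H
  2 × O: 1 H each → 2
  1 × C: 2 H
  1 × F: no H
  1 × N: no H
  1 × O: no H
  Total hydrogens = 10.
Molecular formula: C11H10FNO3

C11H10FNO3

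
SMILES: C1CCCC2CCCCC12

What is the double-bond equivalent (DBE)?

2

Molecular formula from the SMILES: C10H18.
DoU = (2C + 2 + N − H − X)/2 = (2·10 + 2 + 0 − 18 − 0)/2 = 4/2 = 2.
(Structurally: 2 ring(s) + 0 π bond(s) = 2.)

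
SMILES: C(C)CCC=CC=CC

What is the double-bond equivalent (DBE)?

2

Molecular formula from the SMILES: C9H16.
DoU = (2C + 2 + N − H − X)/2 = (2·9 + 2 + 0 − 16 − 0)/2 = 4/2 = 2.
(Structurally: 0 ring(s) + 2 π bond(s) = 2.)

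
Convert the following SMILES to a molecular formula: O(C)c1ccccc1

Heavy atoms from the SMILES: 7 C, 1 O.
Implicit hydrogens by atom environment:
  5 × C (aromatic): 1 H each → 5
  1 × C: 3 H
  1 × C (aromatic): no H
  1 × O: no H
  Total hydrogens = 8.
Molecular formula: C7H8O

C7H8O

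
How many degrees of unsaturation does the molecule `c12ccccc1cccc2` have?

Molecular formula from the SMILES: C10H8.
DoU = (2C + 2 + N − H − X)/2 = (2·10 + 2 + 0 − 8 − 0)/2 = 14/2 = 7.
(Structurally: 2 ring(s) + 5 π bond(s) = 7.)

7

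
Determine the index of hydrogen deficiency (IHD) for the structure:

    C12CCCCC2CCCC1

2

Molecular formula from the SMILES: C10H18.
DoU = (2C + 2 + N − H − X)/2 = (2·10 + 2 + 0 − 18 − 0)/2 = 4/2 = 2.
(Structurally: 2 ring(s) + 0 π bond(s) = 2.)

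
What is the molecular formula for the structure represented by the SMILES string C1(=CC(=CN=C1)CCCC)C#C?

C11H13N

Heavy atoms from the SMILES: 11 C, 1 N.
Implicit hydrogens by atom environment:
  3 × C: 2 H each → 6
  3 × C (aromatic): 1 H each → 3
  2 × C (aromatic): no H
  1 × C: 3 H
  1 × C: 1 H
  1 × C: no H
  1 × N (aromatic): no H
  Total hydrogens = 13.
Molecular formula: C11H13N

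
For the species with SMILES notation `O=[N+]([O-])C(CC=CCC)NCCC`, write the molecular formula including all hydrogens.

Heavy atoms from the SMILES: 9 C, 2 N, 2 O.
Implicit hydrogens by atom environment:
  4 × C: 2 H each → 8
  3 × C: 1 H each → 3
  2 × C: 3 H each → 6
  1 × N: 1 H
  1 × N (charge +1): no H
  1 × O: no H
  1 × O (charge -1): no H
  Total hydrogens = 18.
Molecular formula: C9H18N2O2

C9H18N2O2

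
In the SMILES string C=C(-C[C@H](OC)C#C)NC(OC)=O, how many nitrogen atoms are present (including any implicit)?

The symbol for nitrogen appears 1 time in the SMILES.

1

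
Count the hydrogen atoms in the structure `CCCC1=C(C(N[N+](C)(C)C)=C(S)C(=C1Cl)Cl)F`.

Hydrogens are implicit in SMILES; fill each atom to its normal valence:
  6 × C (aromatic): no H
  4 × C: 3 H each → 12
  2 × C: 2 H each → 4
  2 × Cl: no H
  1 × F: no H
  1 × N: 1 H
  1 × N (charge +1): no H
  1 × S: 1 H
  Total hydrogens = 18.

18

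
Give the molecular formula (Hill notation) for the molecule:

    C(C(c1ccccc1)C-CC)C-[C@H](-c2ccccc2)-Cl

C19H23Cl

Heavy atoms from the SMILES: 19 C, 1 Cl.
Implicit hydrogens by atom environment:
  10 × C (aromatic): 1 H each → 10
  4 × C: 2 H each → 8
  2 × C: 1 H each → 2
  2 × C (aromatic): no H
  1 × C: 3 H
  1 × Cl: no H
  Total hydrogens = 23.
Molecular formula: C19H23Cl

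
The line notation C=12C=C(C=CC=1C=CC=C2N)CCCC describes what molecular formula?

Heavy atoms from the SMILES: 14 C, 1 N.
Implicit hydrogens by atom environment:
  6 × C (aromatic): 1 H each → 6
  4 × C (aromatic): no H
  3 × C: 2 H each → 6
  1 × C: 3 H
  1 × N: 2 H
  Total hydrogens = 17.
Molecular formula: C14H17N

C14H17N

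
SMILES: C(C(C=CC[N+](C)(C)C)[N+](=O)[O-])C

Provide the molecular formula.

C9H19N2O2+

Heavy atoms from the SMILES: 9 C, 2 N, 2 O.
Implicit hydrogens by atom environment:
  4 × C: 3 H each → 12
  3 × C: 1 H each → 3
  2 × C: 2 H each → 4
  2 × N (charge +1): no H
  1 × O: no H
  1 × O (charge -1): no H
  Total hydrogens = 19.
Net charge +1.
Molecular formula: C9H19N2O2+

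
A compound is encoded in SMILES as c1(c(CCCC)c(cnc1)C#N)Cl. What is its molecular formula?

C10H11ClN2

Heavy atoms from the SMILES: 10 C, 1 Cl, 2 N.
Implicit hydrogens by atom environment:
  3 × C: 2 H each → 6
  3 × C (aromatic): no H
  2 × C (aromatic): 1 H each → 2
  1 × C: 3 H
  1 × C: no H
  1 × Cl: no H
  1 × N (aromatic): no H
  1 × N: no H
  Total hydrogens = 11.
Molecular formula: C10H11ClN2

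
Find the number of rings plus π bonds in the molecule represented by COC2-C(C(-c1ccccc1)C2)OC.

Molecular formula from the SMILES: C12H16O2.
DoU = (2C + 2 + N − H − X)/2 = (2·12 + 2 + 0 − 16 − 0)/2 = 10/2 = 5.
(Structurally: 2 ring(s) + 3 π bond(s) = 5.)

5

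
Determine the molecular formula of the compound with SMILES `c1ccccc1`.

C6H6

Heavy atoms from the SMILES: 6 C.
Implicit hydrogens by atom environment:
  6 × C (aromatic): 1 H each → 6
  Total hydrogens = 6.
Molecular formula: C6H6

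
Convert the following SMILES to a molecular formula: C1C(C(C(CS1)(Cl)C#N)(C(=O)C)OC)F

C9H11ClFNO2S

Heavy atoms from the SMILES: 9 C, 1 Cl, 1 F, 1 N, 2 O, 1 S.
Implicit hydrogens by atom environment:
  4 × C: no H
  2 × C: 3 H each → 6
  2 × C: 2 H each → 4
  2 × O: no H
  1 × C: 1 H
  1 × Cl: no H
  1 × F: no H
  1 × N: no H
  1 × S: no H
  Total hydrogens = 11.
Molecular formula: C9H11ClFNO2S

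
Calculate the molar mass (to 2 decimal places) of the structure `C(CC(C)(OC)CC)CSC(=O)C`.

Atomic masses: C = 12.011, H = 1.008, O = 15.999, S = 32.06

Molecular formula: C10H20O2S.
M = 10×12.011 + 20×1.008 + 2×15.999 + 1×32.06 = 204.33 g/mol.

204.33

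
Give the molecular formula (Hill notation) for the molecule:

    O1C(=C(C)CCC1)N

C6H11NO

Heavy atoms from the SMILES: 6 C, 1 N, 1 O.
Implicit hydrogens by atom environment:
  3 × C: 2 H each → 6
  2 × C: no H
  1 × C: 3 H
  1 × N: 2 H
  1 × O: no H
  Total hydrogens = 11.
Molecular formula: C6H11NO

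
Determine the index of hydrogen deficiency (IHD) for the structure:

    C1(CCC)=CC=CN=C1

4

Molecular formula from the SMILES: C8H11N.
DoU = (2C + 2 + N − H − X)/2 = (2·8 + 2 + 1 − 11 − 0)/2 = 8/2 = 4.
(Structurally: 1 ring(s) + 3 π bond(s) = 4.)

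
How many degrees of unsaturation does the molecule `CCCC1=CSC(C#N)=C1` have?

Molecular formula from the SMILES: C8H9NS.
DoU = (2C + 2 + N − H − X)/2 = (2·8 + 2 + 1 − 9 − 0)/2 = 10/2 = 5.
(Structurally: 1 ring(s) + 4 π bond(s) = 5.)

5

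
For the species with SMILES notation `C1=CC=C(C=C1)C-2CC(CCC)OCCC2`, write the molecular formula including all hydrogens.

C15H22O

Heavy atoms from the SMILES: 15 C, 1 O.
Implicit hydrogens by atom environment:
  6 × C: 2 H each → 12
  5 × C (aromatic): 1 H each → 5
  2 × C: 1 H each → 2
  1 × C: 3 H
  1 × C (aromatic): no H
  1 × O: no H
  Total hydrogens = 22.
Molecular formula: C15H22O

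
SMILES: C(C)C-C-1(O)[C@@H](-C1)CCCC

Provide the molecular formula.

Heavy atoms from the SMILES: 10 C, 1 O.
Implicit hydrogens by atom environment:
  6 × C: 2 H each → 12
  2 × C: 3 H each → 6
  1 × C: 1 H
  1 × C: no H
  1 × O: 1 H
  Total hydrogens = 20.
Molecular formula: C10H20O

C10H20O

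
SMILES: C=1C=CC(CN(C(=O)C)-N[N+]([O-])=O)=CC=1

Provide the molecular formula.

Heavy atoms from the SMILES: 9 C, 3 N, 3 O.
Implicit hydrogens by atom environment:
  5 × C (aromatic): 1 H each → 5
  2 × O: no H
  1 × C: 3 H
  1 × C: 2 H
  1 × C (aromatic): no H
  1 × C: no H
  1 × N: 1 H
  1 × N: no H
  1 × N (charge +1): no H
  1 × O (charge -1): no H
  Total hydrogens = 11.
Molecular formula: C9H11N3O3

C9H11N3O3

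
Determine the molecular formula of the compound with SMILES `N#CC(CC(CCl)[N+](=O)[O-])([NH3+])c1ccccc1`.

Heavy atoms from the SMILES: 11 C, 1 Cl, 3 N, 2 O.
Implicit hydrogens by atom environment:
  5 × C (aromatic): 1 H each → 5
  2 × C: 2 H each → 4
  2 × C: no H
  1 × C: 1 H
  1 × C (aromatic): no H
  1 × Cl: no H
  1 × N (charge +1): 3 H
  1 × N (charge +1): no H
  1 × N: no H
  1 × O: no H
  1 × O (charge -1): no H
  Total hydrogens = 13.
Net charge +1.
Molecular formula: C11H13ClN3O2+

C11H13ClN3O2+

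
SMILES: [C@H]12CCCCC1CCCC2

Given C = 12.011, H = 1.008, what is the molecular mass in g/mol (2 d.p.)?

Molecular formula: C10H18.
M = 10×12.011 + 18×1.008 = 138.25 g/mol.

138.25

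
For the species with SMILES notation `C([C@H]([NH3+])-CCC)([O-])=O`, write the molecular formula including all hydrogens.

C5H11NO2

Heavy atoms from the SMILES: 5 C, 1 N, 2 O.
Implicit hydrogens by atom environment:
  2 × C: 2 H each → 4
  1 × C: 3 H
  1 × C: 1 H
  1 × C: no H
  1 × N (charge +1): 3 H
  1 × O: no H
  1 × O (charge -1): no H
  Total hydrogens = 11.
Molecular formula: C5H11NO2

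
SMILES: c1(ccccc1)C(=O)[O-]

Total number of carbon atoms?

7

The symbol for carbon appears 7 times in the SMILES. Lowercase c denotes aromatic carbon and counts toward C.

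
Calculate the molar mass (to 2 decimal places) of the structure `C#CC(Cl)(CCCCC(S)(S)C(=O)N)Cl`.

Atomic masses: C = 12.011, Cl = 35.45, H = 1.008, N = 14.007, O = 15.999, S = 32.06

Molecular formula: C9H13Cl2NOS2.
M = 9×12.011 + 2×35.45 + 13×1.008 + 1×14.007 + 1×15.999 + 2×32.06 = 286.23 g/mol.

286.23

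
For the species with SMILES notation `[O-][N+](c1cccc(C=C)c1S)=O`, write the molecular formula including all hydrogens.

C8H7NO2S

Heavy atoms from the SMILES: 8 C, 1 N, 2 O, 1 S.
Implicit hydrogens by atom environment:
  3 × C (aromatic): 1 H each → 3
  3 × C (aromatic): no H
  1 × C: 2 H
  1 × C: 1 H
  1 × N (charge +1): no H
  1 × O: no H
  1 × O (charge -1): no H
  1 × S: 1 H
  Total hydrogens = 7.
Molecular formula: C8H7NO2S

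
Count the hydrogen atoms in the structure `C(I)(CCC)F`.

Hydrogens are implicit in SMILES; fill each atom to its normal valence:
  2 × C: 2 H each → 4
  1 × C: 3 H
  1 × C: 1 H
  1 × F: no H
  1 × I: no H
  Total hydrogens = 8.

8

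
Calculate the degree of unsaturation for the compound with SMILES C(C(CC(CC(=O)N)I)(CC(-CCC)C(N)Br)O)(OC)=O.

Molecular formula from the SMILES: C13H24BrIN2O4.
DoU = (2C + 2 + N − H − X)/2 = (2·13 + 2 + 2 − 24 − 2)/2 = 4/2 = 2.
(Structurally: 0 ring(s) + 2 π bond(s) = 2.)

2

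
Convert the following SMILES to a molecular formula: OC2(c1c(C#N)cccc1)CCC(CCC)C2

C15H19NO

Heavy atoms from the SMILES: 15 C, 1 N, 1 O.
Implicit hydrogens by atom environment:
  5 × C: 2 H each → 10
  4 × C (aromatic): 1 H each → 4
  2 × C: no H
  2 × C (aromatic): no H
  1 × C: 3 H
  1 × C: 1 H
  1 × N: no H
  1 × O: 1 H
  Total hydrogens = 19.
Molecular formula: C15H19NO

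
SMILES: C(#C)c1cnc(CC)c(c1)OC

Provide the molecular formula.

C10H11NO

Heavy atoms from the SMILES: 10 C, 1 N, 1 O.
Implicit hydrogens by atom environment:
  3 × C (aromatic): no H
  2 × C: 3 H each → 6
  2 × C (aromatic): 1 H each → 2
  1 × C: 2 H
  1 × C: 1 H
  1 × C: no H
  1 × N (aromatic): no H
  1 × O: no H
  Total hydrogens = 11.
Molecular formula: C10H11NO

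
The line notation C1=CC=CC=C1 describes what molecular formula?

C6H6

Heavy atoms from the SMILES: 6 C.
Implicit hydrogens by atom environment:
  6 × C (aromatic): 1 H each → 6
  Total hydrogens = 6.
Molecular formula: C6H6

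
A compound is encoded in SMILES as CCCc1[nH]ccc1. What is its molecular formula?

C7H11N

Heavy atoms from the SMILES: 7 C, 1 N.
Implicit hydrogens by atom environment:
  3 × C (aromatic): 1 H each → 3
  2 × C: 2 H each → 4
  1 × C: 3 H
  1 × C (aromatic): no H
  1 × N (aromatic): 1 H
  Total hydrogens = 11.
Molecular formula: C7H11N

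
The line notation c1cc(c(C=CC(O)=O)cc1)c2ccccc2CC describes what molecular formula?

Heavy atoms from the SMILES: 17 C, 2 O.
Implicit hydrogens by atom environment:
  8 × C (aromatic): 1 H each → 8
  4 × C (aromatic): no H
  2 × C: 1 H each → 2
  1 × C: 3 H
  1 × C: 2 H
  1 × C: no H
  1 × O: 1 H
  1 × O: no H
  Total hydrogens = 16.
Molecular formula: C17H16O2

C17H16O2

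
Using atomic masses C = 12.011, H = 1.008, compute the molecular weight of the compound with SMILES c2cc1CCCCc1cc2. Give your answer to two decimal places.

Molecular formula: C10H12.
M = 10×12.011 + 12×1.008 = 132.21 g/mol.

132.21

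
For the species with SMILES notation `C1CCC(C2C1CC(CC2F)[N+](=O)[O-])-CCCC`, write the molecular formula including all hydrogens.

C14H24FNO2

Heavy atoms from the SMILES: 14 C, 1 F, 1 N, 2 O.
Implicit hydrogens by atom environment:
  8 × C: 2 H each → 16
  5 × C: 1 H each → 5
  1 × C: 3 H
  1 × F: no H
  1 × N (charge +1): no H
  1 × O: no H
  1 × O (charge -1): no H
  Total hydrogens = 24.
Molecular formula: C14H24FNO2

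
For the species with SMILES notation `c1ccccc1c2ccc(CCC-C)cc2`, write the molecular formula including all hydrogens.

Heavy atoms from the SMILES: 16 C.
Implicit hydrogens by atom environment:
  9 × C (aromatic): 1 H each → 9
  3 × C: 2 H each → 6
  3 × C (aromatic): no H
  1 × C: 3 H
  Total hydrogens = 18.
Molecular formula: C16H18

C16H18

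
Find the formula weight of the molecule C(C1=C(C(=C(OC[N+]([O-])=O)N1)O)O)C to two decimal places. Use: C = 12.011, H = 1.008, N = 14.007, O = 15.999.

Molecular formula: C7H10N2O5.
M = 7×12.011 + 10×1.008 + 2×14.007 + 5×15.999 = 202.17 g/mol.

202.17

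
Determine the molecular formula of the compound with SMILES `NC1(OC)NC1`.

Heavy atoms from the SMILES: 3 C, 2 N, 1 O.
Implicit hydrogens by atom environment:
  1 × C: 3 H
  1 × C: 2 H
  1 × C: no H
  1 × N: 2 H
  1 × N: 1 H
  1 × O: no H
  Total hydrogens = 8.
Molecular formula: C3H8N2O

C3H8N2O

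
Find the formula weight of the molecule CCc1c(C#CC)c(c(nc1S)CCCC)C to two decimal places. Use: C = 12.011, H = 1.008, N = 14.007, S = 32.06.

247.40

Molecular formula: C15H21NS.
M = 15×12.011 + 21×1.008 + 1×14.007 + 1×32.06 = 247.40 g/mol.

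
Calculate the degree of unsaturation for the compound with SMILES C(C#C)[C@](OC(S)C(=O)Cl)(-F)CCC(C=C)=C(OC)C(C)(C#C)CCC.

Molecular formula from the SMILES: C20H26ClFO3S.
DoU = (2C + 2 + N − H − X)/2 = (2·20 + 2 + 0 − 26 − 2)/2 = 14/2 = 7.
(Structurally: 0 ring(s) + 7 π bond(s) = 7.)

7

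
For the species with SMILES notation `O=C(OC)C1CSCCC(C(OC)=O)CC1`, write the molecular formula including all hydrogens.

C11H18O4S

Heavy atoms from the SMILES: 11 C, 4 O, 1 S.
Implicit hydrogens by atom environment:
  5 × C: 2 H each → 10
  4 × O: no H
  2 × C: 3 H each → 6
  2 × C: 1 H each → 2
  2 × C: no H
  1 × S: no H
  Total hydrogens = 18.
Molecular formula: C11H18O4S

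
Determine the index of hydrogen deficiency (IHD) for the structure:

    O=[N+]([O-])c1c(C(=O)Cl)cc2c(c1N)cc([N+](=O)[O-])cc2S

Molecular formula from the SMILES: C11H6ClN3O5S.
DoU = (2C + 2 + N − H − X)/2 = (2·11 + 2 + 3 − 6 − 1)/2 = 20/2 = 10.
(Structurally: 2 ring(s) + 8 π bond(s) = 10.)

10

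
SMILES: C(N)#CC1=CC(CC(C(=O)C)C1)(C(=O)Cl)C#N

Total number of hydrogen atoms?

Hydrogens are implicit in SMILES; fill each atom to its normal valence:
  7 × C: no H
  2 × C: 2 H each → 4
  2 × C: 1 H each → 2
  2 × O: no H
  1 × C: 3 H
  1 × Cl: no H
  1 × N: 2 H
  1 × N: no H
  Total hydrogens = 11.

11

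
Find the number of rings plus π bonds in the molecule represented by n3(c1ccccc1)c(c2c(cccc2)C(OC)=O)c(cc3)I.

Molecular formula from the SMILES: C18H14INO2.
DoU = (2C + 2 + N − H − X)/2 = (2·18 + 2 + 1 − 14 − 1)/2 = 24/2 = 12.
(Structurally: 3 ring(s) + 9 π bond(s) = 12.)

12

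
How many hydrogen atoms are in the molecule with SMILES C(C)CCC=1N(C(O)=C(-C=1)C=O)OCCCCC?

23

Hydrogens are implicit in SMILES; fill each atom to its normal valence:
  7 × C: 2 H each → 14
  3 × C (aromatic): no H
  2 × C: 3 H each → 6
  2 × O: no H
  1 × C (aromatic): 1 H
  1 × C: 1 H
  1 × N (aromatic): no H
  1 × O: 1 H
  Total hydrogens = 23.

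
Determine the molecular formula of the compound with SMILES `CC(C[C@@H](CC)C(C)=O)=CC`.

C10H18O

Heavy atoms from the SMILES: 10 C, 1 O.
Implicit hydrogens by atom environment:
  4 × C: 3 H each → 12
  2 × C: 2 H each → 4
  2 × C: 1 H each → 2
  2 × C: no H
  1 × O: no H
  Total hydrogens = 18.
Molecular formula: C10H18O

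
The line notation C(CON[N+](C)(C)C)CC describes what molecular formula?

Heavy atoms from the SMILES: 7 C, 2 N, 1 O.
Implicit hydrogens by atom environment:
  4 × C: 3 H each → 12
  3 × C: 2 H each → 6
  1 × N: 1 H
  1 × N (charge +1): no H
  1 × O: no H
  Total hydrogens = 19.
Net charge +1.
Molecular formula: C7H19N2O+

C7H19N2O+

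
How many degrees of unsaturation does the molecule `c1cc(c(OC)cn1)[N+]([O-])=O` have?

Molecular formula from the SMILES: C6H6N2O3.
DoU = (2C + 2 + N − H − X)/2 = (2·6 + 2 + 2 − 6 − 0)/2 = 10/2 = 5.
(Structurally: 1 ring(s) + 4 π bond(s) = 5.)

5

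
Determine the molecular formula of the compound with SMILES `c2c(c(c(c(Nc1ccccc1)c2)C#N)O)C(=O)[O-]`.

C14H9N2O3-

Heavy atoms from the SMILES: 14 C, 2 N, 3 O.
Implicit hydrogens by atom environment:
  7 × C (aromatic): 1 H each → 7
  5 × C (aromatic): no H
  2 × C: no H
  1 × N: 1 H
  1 × N: no H
  1 × O: 1 H
  1 × O: no H
  1 × O (charge -1): no H
  Total hydrogens = 9.
Net charge -1.
Molecular formula: C14H9N2O3-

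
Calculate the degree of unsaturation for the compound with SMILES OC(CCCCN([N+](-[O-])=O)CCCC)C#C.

3

Molecular formula from the SMILES: C11H20N2O3.
DoU = (2C + 2 + N − H − X)/2 = (2·11 + 2 + 2 − 20 − 0)/2 = 6/2 = 3.
(Structurally: 0 ring(s) + 3 π bond(s) = 3.)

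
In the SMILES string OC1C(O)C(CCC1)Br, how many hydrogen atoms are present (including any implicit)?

11

Hydrogens are implicit in SMILES; fill each atom to its normal valence:
  3 × C: 2 H each → 6
  3 × C: 1 H each → 3
  2 × O: 1 H each → 2
  1 × Br: no H
  Total hydrogens = 11.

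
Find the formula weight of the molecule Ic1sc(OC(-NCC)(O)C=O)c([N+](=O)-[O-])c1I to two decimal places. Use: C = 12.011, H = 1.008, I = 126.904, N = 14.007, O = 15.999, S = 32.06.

Molecular formula: C8H8I2N2O5S.
M = 8×12.011 + 8×1.008 + 2×126.904 + 2×14.007 + 5×15.999 + 1×32.06 = 498.03 g/mol.

498.03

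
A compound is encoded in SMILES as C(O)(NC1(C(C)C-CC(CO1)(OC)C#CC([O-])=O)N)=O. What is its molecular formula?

C12H17N2O6-

Heavy atoms from the SMILES: 12 C, 2 N, 6 O.
Implicit hydrogens by atom environment:
  6 × C: no H
  4 × O: no H
  3 × C: 2 H each → 6
  2 × C: 3 H each → 6
  1 × C: 1 H
  1 × N: 2 H
  1 × N: 1 H
  1 × O: 1 H
  1 × O (charge -1): no H
  Total hydrogens = 17.
Net charge -1.
Molecular formula: C12H17N2O6-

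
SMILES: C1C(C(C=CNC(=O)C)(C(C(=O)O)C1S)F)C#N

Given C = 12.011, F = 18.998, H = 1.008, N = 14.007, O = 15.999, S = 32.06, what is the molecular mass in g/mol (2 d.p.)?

Molecular formula: C11H13FN2O3S.
M = 11×12.011 + 1×18.998 + 13×1.008 + 2×14.007 + 3×15.999 + 1×32.06 = 272.29 g/mol.

272.29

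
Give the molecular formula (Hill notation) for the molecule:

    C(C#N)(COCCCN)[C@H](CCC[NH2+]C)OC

Heavy atoms from the SMILES: 12 C, 3 N, 2 O.
Implicit hydrogens by atom environment:
  7 × C: 2 H each → 14
  2 × C: 3 H each → 6
  2 × C: 1 H each → 2
  2 × O: no H
  1 × C: no H
  1 × N: 2 H
  1 × N (charge +1): 2 H
  1 × N: no H
  Total hydrogens = 26.
Net charge +1.
Molecular formula: C12H26N3O2+

C12H26N3O2+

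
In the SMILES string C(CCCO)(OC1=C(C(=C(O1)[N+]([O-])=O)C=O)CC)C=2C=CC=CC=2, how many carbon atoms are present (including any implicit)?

The symbol for carbon appears 17 times in the SMILES.

17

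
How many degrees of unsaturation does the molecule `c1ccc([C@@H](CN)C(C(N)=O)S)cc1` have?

Molecular formula from the SMILES: C10H14N2OS.
DoU = (2C + 2 + N − H − X)/2 = (2·10 + 2 + 2 − 14 − 0)/2 = 10/2 = 5.
(Structurally: 1 ring(s) + 4 π bond(s) = 5.)

5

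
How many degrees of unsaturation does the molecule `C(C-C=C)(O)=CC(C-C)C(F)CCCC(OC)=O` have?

3

Molecular formula from the SMILES: C14H23FO3.
DoU = (2C + 2 + N − H − X)/2 = (2·14 + 2 + 0 − 23 − 1)/2 = 6/2 = 3.
(Structurally: 0 ring(s) + 3 π bond(s) = 3.)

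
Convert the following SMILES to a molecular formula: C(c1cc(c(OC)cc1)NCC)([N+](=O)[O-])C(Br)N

Heavy atoms from the SMILES: 1 Br, 11 C, 3 N, 3 O.
Implicit hydrogens by atom environment:
  3 × C (aromatic): 1 H each → 3
  3 × C (aromatic): no H
  2 × C: 3 H each → 6
  2 × C: 1 H each → 2
  2 × O: no H
  1 × Br: no H
  1 × C: 2 H
  1 × N: 2 H
  1 × N: 1 H
  1 × N (charge +1): no H
  1 × O (charge -1): no H
  Total hydrogens = 16.
Molecular formula: C11H16BrN3O3

C11H16BrN3O3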